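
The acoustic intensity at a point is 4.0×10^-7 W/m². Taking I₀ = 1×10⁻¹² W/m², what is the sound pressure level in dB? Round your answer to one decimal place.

56.0 dB

Dividing by I₀ shifts the exponent by 12: I/I₀ = 4.0×10^5.
L = 10·(0.6021 + 5) = 56.02 dB.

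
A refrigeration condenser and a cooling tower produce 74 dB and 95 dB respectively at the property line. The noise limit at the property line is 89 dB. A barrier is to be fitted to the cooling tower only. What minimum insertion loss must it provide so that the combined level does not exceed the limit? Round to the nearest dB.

The untreated sources together contribute 10^(74/10) = 2.512e+07, i.e. 74.00 dB.
The limit corresponds to 10^(89/10) = 7.943e+08; subtracting the fixed part leaves 7.692e+08 for the cooling tower, i.e. 88.86 dB.
So the cooling tower must be reduced from 95 to 88.86 dB: IL = 6.14 dB.

6 dB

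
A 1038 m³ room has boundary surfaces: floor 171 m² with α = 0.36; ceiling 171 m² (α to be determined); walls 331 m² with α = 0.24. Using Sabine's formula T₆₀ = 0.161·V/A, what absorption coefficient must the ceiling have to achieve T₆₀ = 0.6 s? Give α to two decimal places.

0.80

A = 0.161·V/T₆₀ = 0.161·1038/0.6 = 278.53 m² sabins.
Absorption from the other surfaces = 171·0.36 + 331·0.24 = 141.00 m², so the ceiling must supply 137.53 m² over 171 m².
α = 137.53/171 = 0.804.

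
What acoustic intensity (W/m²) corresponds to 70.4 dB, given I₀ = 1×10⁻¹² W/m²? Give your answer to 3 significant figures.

I = I₀·10^(L/10) = 10⁻¹² × 10^(70.4/10) = 10^(-4.960).

1.10e-05 W/m²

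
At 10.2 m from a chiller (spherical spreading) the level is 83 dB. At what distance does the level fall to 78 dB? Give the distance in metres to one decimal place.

The 5.0 dB drop corresponds to a distance ratio of 10^(5.0/20) for a point source.
r₂ = 10.2·10^((83−78)/20) = 10.2·10^(5.0/20) = 18.14 m.

18.1 m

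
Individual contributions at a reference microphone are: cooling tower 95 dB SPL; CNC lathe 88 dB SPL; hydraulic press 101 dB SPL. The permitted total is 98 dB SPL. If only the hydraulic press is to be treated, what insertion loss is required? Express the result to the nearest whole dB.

The untreated sources together contribute 10^(95/10) + 10^(88/10) = 3.793e+09, i.e. 95.79 dB SPL.
To meet 98 dB SPL overall, the treated hydraulic press may contribute at most 10^(98/10) − 3.793e+09 = 2.516e+09, i.e. 94.01 dB SPL.
So the hydraulic press must be reduced from 101 to 94.01 dB SPL: IL = 6.99 dB.

7 dB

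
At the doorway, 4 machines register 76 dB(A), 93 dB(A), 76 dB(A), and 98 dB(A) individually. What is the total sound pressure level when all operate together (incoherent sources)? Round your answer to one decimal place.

99.2 dB(A)

For uncorrelated sources the intensities add, so convert each level to linear form, sum, and take 10·log₁₀ of the total.
Σ 10^(L/10) = 10^(76/10) + 10^(93/10) + 10^(76/10) + 10^(98/10) = 8.384e+09.
L_total = 10·log₁₀(8.384e+09) = 99.23 dB(A).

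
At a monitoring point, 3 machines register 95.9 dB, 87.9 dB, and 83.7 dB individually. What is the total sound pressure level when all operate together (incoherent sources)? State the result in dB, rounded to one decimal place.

96.8 dB

Incoherent sources combine by intensity addition: L_total = 10·log₁₀(Σ 10^(L_i/10)).
Σ 10^(L/10) = 10^(95.9/10) + 10^(87.9/10) + 10^(83.7/10) = 4.741e+09.
L_total = 10·log₁₀(4.741e+09) = 96.76 dB.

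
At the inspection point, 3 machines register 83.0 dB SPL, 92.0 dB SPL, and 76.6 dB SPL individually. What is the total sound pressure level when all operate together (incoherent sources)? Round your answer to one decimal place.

Incoherent sources combine by intensity addition: L_total = 10·log₁₀(Σ 10^(L_i/10)).
Σ 10^(L/10) = 10^(83.0/10) + 10^(92.0/10) + 10^(76.6/10) = 1.830e+09.
L_total = 10·log₁₀(1.830e+09) = 92.62 dB SPL.

92.6 dB SPL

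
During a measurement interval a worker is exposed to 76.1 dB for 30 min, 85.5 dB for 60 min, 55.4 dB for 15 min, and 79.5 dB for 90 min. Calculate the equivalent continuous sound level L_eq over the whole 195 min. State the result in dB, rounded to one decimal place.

81.9 dB

L_eq = 10·log₁₀[(1/T)·Σ tᵢ·10^(Lᵢ/10)] with T = 195 min.
Σ tᵢ·10^(Lᵢ/10) = 30·10^(76.1/10) + 60·10^(85.5/10) + 15·10^(55.4/10) + 90·10^(79.5/10) = 3.054e+10.
L_eq = 10·log₁₀(3.054e+10/195) = 81.95 dB.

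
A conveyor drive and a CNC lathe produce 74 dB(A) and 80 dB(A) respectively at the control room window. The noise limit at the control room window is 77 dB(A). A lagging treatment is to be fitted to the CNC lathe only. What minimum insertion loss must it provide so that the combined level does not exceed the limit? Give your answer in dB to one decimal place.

Fixed contribution from the other source: Σ 10^(L/10) = 10^(74/10) = 2.512e+07 (74.00 dB(A)).
To meet 77 dB(A) overall, the treated CNC lathe may contribute at most 10^(77/10) − 2.512e+07 = 2.500e+07, i.e. 73.98 dB(A).
So the CNC lathe must be reduced from 80 to 73.98 dB(A): IL = 6.02 dB.

6.0 dB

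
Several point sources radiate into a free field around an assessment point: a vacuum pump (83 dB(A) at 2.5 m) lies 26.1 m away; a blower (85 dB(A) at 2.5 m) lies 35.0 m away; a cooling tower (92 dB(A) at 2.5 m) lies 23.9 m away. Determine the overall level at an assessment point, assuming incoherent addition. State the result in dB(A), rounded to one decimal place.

73.2 dB(A)

Apply inverse-square spreading to bring every level to the receiver, then sum 10^(L/10).
vacuum pump: 83 − 20·log₁₀(26.1/2.5) = 83 − 20.37 = 62.63 dB(A).
blower: 85 − 20·log₁₀(35.0/2.5) = 85 − 22.92 = 62.08 dB(A).
cooling tower: 92 − 20·log₁₀(23.9/2.5) = 92 − 19.61 = 72.39 dB(A).
Σ 10^(L/10) = 2.079e+07 → L_total = 10·log₁₀(2.079e+07) = 73.18 dB(A).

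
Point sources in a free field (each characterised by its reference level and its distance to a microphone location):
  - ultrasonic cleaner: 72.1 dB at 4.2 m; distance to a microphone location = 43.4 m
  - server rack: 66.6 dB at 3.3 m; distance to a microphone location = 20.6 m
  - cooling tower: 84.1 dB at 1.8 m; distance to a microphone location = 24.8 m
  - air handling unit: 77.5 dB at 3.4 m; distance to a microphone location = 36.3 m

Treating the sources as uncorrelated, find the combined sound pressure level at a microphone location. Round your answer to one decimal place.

63.3 dB

First find each source's level at the receiver (point-source: −20·log₁₀(r/r_ref)), then combine on an intensity basis.
ultrasonic cleaner: 72.1 − 20·log₁₀(43.4/4.2) = 72.1 − 20.28 = 51.82 dB.
server rack: 66.6 − 20·log₁₀(20.6/3.3) = 66.6 − 15.91 = 50.69 dB.
cooling tower: 84.1 − 20·log₁₀(24.8/1.8) = 84.1 − 22.78 = 61.32 dB.
air handling unit: 77.5 − 20·log₁₀(36.3/3.4) = 77.5 − 20.57 = 56.93 dB.
Σ 10^(L/10) = 2.117e+06 → L_total = 10·log₁₀(2.117e+06) = 63.26 dB.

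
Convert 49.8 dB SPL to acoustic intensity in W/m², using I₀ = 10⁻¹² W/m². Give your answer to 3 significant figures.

L = 10·log₁₀(I/I₀) ⇒ I = I₀·10^(L/10) = 10⁻¹² × 10^4.98.

9.55e-08 W/m²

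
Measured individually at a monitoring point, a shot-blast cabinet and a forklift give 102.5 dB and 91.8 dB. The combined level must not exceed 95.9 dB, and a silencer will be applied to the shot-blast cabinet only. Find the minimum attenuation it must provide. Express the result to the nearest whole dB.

9 dB

Fixed contribution from the other source: Σ 10^(L/10) = 10^(91.8/10) = 1.514e+09 (91.80 dB).
The limit corresponds to 10^(95.9/10) = 3.890e+09; subtracting the fixed part leaves 2.377e+09 for the shot-blast cabinet, i.e. 93.76 dB.
So the shot-blast cabinet must be reduced from 102.5 to 93.76 dB: IL = 8.74 dB.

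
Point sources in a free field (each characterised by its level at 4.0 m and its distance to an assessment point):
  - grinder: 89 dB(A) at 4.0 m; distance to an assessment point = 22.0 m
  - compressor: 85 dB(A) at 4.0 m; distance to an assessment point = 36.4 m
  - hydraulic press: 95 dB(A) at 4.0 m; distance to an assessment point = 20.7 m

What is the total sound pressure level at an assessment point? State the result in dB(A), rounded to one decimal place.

81.7 dB(A)

Apply inverse-square spreading to bring every level to the receiver, then sum 10^(L/10).
grinder: 89 − 20·log₁₀(22.0/4.0) = 89 − 14.81 = 74.19 dB(A).
compressor: 85 − 20·log₁₀(36.4/4.0) = 85 − 19.18 = 65.82 dB(A).
hydraulic press: 95 − 20·log₁₀(20.7/4.0) = 95 − 14.28 = 80.72 dB(A).
Σ 10^(L/10) = 1.482e+08 → L_total = 10·log₁₀(1.482e+08) = 81.71 dB(A).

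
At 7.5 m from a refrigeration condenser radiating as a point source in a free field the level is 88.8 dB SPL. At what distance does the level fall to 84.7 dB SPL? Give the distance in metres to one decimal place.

12.0 m

Point-source spreading drops the level by 20·log₁₀(r₂/r₁); inverting, r₂/r₁ = 10^(ΔL/20).
r₂ = 7.5·10^((88.8−84.7)/20) = 7.5·10^(4.1/20) = 12.02 m.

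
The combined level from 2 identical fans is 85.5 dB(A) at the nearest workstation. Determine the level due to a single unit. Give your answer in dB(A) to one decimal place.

82.5 dB(A)

For N identical incoherent sources L_total = L₁ + 10·log₁₀ N, so L₁ = 85.5 − 10·log₁₀(2) = 85.5 − 3.010.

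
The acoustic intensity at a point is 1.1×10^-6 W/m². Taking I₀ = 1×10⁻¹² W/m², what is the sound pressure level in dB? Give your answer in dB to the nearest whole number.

60 dB

Dividing by I₀ shifts the exponent by 12: I/I₀ = 1.1×10^6.
L = 10·(0.0414 + 6) = 60.41 dB.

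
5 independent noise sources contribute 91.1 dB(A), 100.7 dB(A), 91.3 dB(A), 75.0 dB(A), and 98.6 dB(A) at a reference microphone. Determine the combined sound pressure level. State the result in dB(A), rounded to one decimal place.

Incoherent sources combine by intensity addition: L_total = 10·log₁₀(Σ 10^(L_i/10)).
Σ 10^(L/10) = 10^(91.1/10) + 10^(100.7/10) + 10^(91.3/10) + 10^(75.0/10) + 10^(98.6/10) = 2.166e+10.
L_total = 10·log₁₀(2.166e+10) = 103.36 dB(A).

103.4 dB(A)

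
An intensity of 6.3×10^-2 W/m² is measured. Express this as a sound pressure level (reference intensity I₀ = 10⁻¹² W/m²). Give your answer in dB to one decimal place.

L = 10·log₁₀(I/I₀) = 10·log₁₀(6.3×10^-2/10⁻¹²) = 10·log₁₀(6.3×10^10).
L = 10·(0.7993 + 10) = 107.99 dB.

108.0 dB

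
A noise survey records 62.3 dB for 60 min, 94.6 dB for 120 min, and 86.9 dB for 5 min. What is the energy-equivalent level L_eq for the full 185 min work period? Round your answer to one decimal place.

The energy average is taken in the linear domain: L_eq = 10·log₁₀[(Σ tᵢ·10^(Lᵢ/10))/T], T = 185 min.
Σ tᵢ·10^(Lᵢ/10) = 60·10^(62.3/10) + 120·10^(94.6/10) + 5·10^(86.9/10) = 3.486e+11.
L_eq = 10·log₁₀(3.486e+11/185) = 92.75 dB.

92.8 dB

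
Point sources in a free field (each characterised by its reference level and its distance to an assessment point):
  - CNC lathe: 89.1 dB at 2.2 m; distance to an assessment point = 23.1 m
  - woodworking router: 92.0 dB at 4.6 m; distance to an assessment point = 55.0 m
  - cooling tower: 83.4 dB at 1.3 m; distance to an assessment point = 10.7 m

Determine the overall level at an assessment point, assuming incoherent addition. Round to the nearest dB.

73 dB

First find each source's level at the receiver (point-source: −20·log₁₀(r/r_ref)), then combine on an intensity basis.
CNC lathe: 89.1 − 20·log₁₀(23.1/2.2) = 89.1 − 20.42 = 68.68 dB.
woodworking router: 92.0 − 20·log₁₀(55.0/4.6) = 92.0 − 21.55 = 70.45 dB.
cooling tower: 83.4 − 20·log₁₀(10.7/1.3) = 83.4 − 18.31 = 65.09 dB.
Σ 10^(L/10) = 2.169e+07 → L_total = 10·log₁₀(2.169e+07) = 73.36 dB.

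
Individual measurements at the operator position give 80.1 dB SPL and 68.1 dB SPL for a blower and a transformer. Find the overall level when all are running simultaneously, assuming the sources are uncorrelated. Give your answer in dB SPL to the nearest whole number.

80 dB SPL

For uncorrelated sources the intensities add, so convert each level to linear form, sum, and take 10·log₁₀ of the total.
Σ 10^(L/10) = 10^(80.1/10) + 10^(68.1/10) = 1.088e+08.
L_total = 10·log₁₀(1.088e+08) = 80.37 dB SPL.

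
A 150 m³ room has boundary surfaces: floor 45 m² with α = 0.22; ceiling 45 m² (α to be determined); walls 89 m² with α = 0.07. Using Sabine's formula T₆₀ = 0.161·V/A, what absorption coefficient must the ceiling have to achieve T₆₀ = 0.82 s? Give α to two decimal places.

0.30

From T₆₀ = 0.161·V/A, the target T₆₀ = 0.82 s needs A = 0.161·150/0.82 = 29.45 m².
Absorption from the other surfaces = 45·0.22 + 89·0.07 = 16.13 m², so the ceiling must supply 13.32 m² over 45 m².
α = 13.32/45 = 0.296.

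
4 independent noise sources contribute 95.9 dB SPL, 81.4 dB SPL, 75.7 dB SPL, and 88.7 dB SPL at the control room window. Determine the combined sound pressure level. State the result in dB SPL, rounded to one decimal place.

For uncorrelated sources the intensities add, so convert each level to linear form, sum, and take 10·log₁₀ of the total.
Σ 10^(L/10) = 10^(95.9/10) + 10^(81.4/10) + 10^(75.7/10) + 10^(88.7/10) = 4.807e+09.
L_total = 10·log₁₀(4.807e+09) = 96.82 dB SPL.

96.8 dB SPL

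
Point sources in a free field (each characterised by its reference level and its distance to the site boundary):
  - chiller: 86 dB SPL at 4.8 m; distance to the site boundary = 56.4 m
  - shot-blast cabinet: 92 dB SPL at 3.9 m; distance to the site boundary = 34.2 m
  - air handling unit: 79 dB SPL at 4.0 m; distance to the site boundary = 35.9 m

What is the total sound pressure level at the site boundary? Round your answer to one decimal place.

Propagate each source to the receiver with L = L_ref − 20·log₁₀(r/r_ref), then add intensities.
chiller: 86 − 20·log₁₀(56.4/4.8) = 86 − 21.40 = 64.60 dB SPL.
shot-blast cabinet: 92 − 20·log₁₀(34.2/3.9) = 92 − 18.86 = 73.14 dB SPL.
air handling unit: 79 − 20·log₁₀(35.9/4.0) = 79 − 19.06 = 59.94 dB SPL.
Σ 10^(L/10) = 2.448e+07 → L_total = 10·log₁₀(2.448e+07) = 73.89 dB SPL.

73.9 dB SPL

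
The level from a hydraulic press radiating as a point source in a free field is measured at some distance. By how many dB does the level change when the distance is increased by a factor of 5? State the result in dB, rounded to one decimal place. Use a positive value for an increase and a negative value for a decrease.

A point source loses 6 dB per doubling of distance; generally ΔL = −20·log₁₀(r₂/r₁).
ΔL = −20·log₁₀(5) = -13.98 dB.

-14.0 dB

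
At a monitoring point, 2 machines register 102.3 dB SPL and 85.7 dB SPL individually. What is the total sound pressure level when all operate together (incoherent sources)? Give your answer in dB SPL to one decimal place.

Incoherent sources combine by intensity addition: L_total = 10·log₁₀(Σ 10^(L_i/10)).
Σ 10^(L/10) = 10^(102.3/10) + 10^(85.7/10) = 1.735e+10.
L_total = 10·log₁₀(1.735e+10) = 102.39 dB SPL.

102.4 dB SPL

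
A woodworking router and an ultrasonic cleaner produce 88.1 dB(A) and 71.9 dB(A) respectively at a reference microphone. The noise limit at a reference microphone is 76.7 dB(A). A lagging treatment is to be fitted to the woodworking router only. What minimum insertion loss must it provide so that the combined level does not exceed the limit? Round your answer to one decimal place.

Everything except the woodworking router sums to 10^(71.9/10) = 1.549e+07 in linear terms, 71.90 dB(A).
The limit corresponds to 10^(76.7/10) = 4.677e+07; subtracting the fixed part leaves 3.129e+07 for the woodworking router, i.e. 74.95 dB(A).
Required insertion loss = 88.1 − 74.95 = 13.15 dB.

13.1 dB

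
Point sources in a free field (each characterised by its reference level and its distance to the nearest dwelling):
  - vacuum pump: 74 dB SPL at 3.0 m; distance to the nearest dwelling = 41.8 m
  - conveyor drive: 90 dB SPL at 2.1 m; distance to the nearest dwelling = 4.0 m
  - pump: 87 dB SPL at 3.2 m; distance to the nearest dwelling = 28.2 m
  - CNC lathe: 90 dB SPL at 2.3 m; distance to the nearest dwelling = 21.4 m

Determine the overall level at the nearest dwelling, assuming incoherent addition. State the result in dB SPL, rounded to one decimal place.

First find each source's level at the receiver (point-source: −20·log₁₀(r/r_ref)), then combine on an intensity basis.
vacuum pump: 74 − 20·log₁₀(41.8/3.0) = 74 − 22.88 = 51.12 dB SPL.
conveyor drive: 90 − 20·log₁₀(4.0/2.1) = 90 − 5.60 = 84.40 dB SPL.
pump: 87 − 20·log₁₀(28.2/3.2) = 87 − 18.90 = 68.10 dB SPL.
CNC lathe: 90 − 20·log₁₀(21.4/2.3) = 90 − 19.37 = 70.63 dB SPL.
Σ 10^(L/10) = 2.938e+08 → L_total = 10·log₁₀(2.938e+08) = 84.68 dB SPL.

84.7 dB SPL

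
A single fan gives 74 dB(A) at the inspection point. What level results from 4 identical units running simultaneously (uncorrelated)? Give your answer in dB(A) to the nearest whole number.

L_total = L₁ + 10·log₁₀ N for N identical incoherent sources.
L_total = 74 + 10·log₁₀(4) = 74 + 6.021 = 80.02 dB(A).

80 dB(A)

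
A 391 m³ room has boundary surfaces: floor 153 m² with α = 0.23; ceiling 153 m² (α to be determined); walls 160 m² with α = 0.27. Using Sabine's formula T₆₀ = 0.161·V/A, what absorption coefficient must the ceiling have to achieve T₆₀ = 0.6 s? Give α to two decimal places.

0.17

Required total absorption A = 0.161·391/0.6 = 104.92 m².
Absorption from the other surfaces = 153·0.23 + 160·0.27 = 78.39 m², so the ceiling must supply 26.53 m² over 153 m².
α = 26.53/153 = 0.173.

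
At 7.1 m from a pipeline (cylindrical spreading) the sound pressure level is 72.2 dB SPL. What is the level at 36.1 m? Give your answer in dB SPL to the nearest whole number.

Cylindrical spreading from a line source gives a 10·log₁₀(r₂/r₁) drop.
L₂ = 72.2 − 10·log₁₀(36.1/7.1) = 72.2 − 7.062 = 65.14 dB SPL.

65 dB SPL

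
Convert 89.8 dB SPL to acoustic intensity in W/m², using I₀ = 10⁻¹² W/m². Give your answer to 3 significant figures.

L = 10·log₁₀(I/I₀) ⇒ I = I₀·10^(L/10) = 10⁻¹² × 10^8.98.

0.000955 W/m²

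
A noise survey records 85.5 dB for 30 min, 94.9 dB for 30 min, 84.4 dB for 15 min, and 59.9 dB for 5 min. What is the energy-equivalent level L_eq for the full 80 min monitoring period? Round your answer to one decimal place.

91.3 dB

The energy average is taken in the linear domain: L_eq = 10·log₁₀[(Σ tᵢ·10^(Lᵢ/10))/T], T = 80 min.
Σ tᵢ·10^(Lᵢ/10) = 30·10^(85.5/10) + 30·10^(94.9/10) + 15·10^(84.4/10) + 5·10^(59.9/10) = 1.075e+11.
L_eq = 10·log₁₀(1.075e+11/80) = 91.28 dB.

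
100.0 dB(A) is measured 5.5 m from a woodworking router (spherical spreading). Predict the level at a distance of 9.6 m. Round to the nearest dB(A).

95 dB(A)

Point-source attenuation: ΔL = 20·log₁₀(r₂/r₁) = 20·log₁₀(9.6/5.5) = 4.838 dB.
L₂ = 100.0 − 20·log₁₀(9.6/5.5) = 100.0 − 4.838 = 95.16 dB(A).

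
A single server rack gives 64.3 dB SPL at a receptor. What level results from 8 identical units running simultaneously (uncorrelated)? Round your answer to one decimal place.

With 8 equal, uncorrelated contributions the intensity is 8× that of one unit, giving a rise of 10·log₁₀ 8.
L_total = 64.3 + 10·log₁₀(8) = 64.3 + 9.031 = 73.33 dB SPL.

73.3 dB SPL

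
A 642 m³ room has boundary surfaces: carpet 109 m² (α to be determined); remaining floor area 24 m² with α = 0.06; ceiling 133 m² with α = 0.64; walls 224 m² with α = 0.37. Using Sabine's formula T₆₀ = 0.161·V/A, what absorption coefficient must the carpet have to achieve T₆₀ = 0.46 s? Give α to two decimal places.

A = 0.161·V/T₆₀ = 0.161·642/0.46 = 224.70 m² sabins.
Absorption from the other surfaces = 24·0.06 + 133·0.64 + 224·0.37 = 169.44 m², so the carpet must supply 55.26 m² over 109 m².
α = 55.26/109 = 0.507.

0.51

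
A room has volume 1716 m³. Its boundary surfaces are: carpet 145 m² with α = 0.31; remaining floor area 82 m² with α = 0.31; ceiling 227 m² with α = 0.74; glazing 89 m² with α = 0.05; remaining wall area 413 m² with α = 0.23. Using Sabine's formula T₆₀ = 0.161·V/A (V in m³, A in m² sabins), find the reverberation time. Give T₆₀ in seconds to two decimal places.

0.82 s

Summing Sᵢαᵢ: 145·0.31 + 82·0.31 + 227·0.74 + 89·0.05 + 413·0.23 = 337.79 m².
T₆₀ = 0.161·V/A = 0.161·1716/337.79 = 0.818 s.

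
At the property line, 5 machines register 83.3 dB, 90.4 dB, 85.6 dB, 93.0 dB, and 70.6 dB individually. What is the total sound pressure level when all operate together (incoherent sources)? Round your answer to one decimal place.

For uncorrelated sources the intensities add, so convert each level to linear form, sum, and take 10·log₁₀ of the total.
Σ 10^(L/10) = 10^(83.3/10) + 10^(90.4/10) + 10^(85.6/10) + 10^(93.0/10) + 10^(70.6/10) = 3.680e+09.
L_total = 10·log₁₀(3.680e+09) = 95.66 dB.

95.7 dB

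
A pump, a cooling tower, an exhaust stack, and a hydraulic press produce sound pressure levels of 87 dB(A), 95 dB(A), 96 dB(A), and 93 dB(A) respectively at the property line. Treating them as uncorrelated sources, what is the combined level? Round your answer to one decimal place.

99.8 dB(A)

For uncorrelated sources the intensities add, so convert each level to linear form, sum, and take 10·log₁₀ of the total.
Σ 10^(L/10) = 10^(87/10) + 10^(95/10) + 10^(96/10) + 10^(93/10) = 9.640e+09.
L_total = 10·log₁₀(9.640e+09) = 99.84 dB(A).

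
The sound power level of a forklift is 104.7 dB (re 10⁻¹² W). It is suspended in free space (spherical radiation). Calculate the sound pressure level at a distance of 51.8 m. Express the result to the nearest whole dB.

59 dB

The power spreads over a sphere of area 4π·r², so L_p = L_w − 10·log₁₀(4π·r²).
4π·r² = 3.372e+04 m², 10·log₁₀ of that is 45.279 dB.
L_p = 104.7 − 45.279 = 59.42 dB.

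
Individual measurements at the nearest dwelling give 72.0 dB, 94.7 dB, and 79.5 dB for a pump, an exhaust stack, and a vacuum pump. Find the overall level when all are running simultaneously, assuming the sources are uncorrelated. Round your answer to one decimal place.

94.9 dB

Incoherent sources combine by intensity addition: L_total = 10·log₁₀(Σ 10^(L_i/10)).
Σ 10^(L/10) = 10^(72.0/10) + 10^(94.7/10) + 10^(79.5/10) = 3.056e+09.
L_total = 10·log₁₀(3.056e+09) = 94.85 dB.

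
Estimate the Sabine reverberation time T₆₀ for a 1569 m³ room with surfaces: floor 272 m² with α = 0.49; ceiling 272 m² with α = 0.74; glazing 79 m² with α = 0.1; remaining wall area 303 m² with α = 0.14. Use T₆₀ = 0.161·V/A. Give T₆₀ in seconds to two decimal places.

0.66 s

Total absorption A = 272·0.49 + 272·0.74 + 79·0.1 + 303·0.14 = 384.88 m² sabins.
T₆₀ = 0.161 × 1569 / 384.88 = 0.656 s.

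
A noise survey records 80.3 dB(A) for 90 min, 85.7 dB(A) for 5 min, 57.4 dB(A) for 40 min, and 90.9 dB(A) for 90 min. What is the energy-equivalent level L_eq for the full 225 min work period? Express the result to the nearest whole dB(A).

L_eq = 10·log₁₀[(1/T)·Σ tᵢ·10^(Lᵢ/10)] with T = 225 min.
Σ tᵢ·10^(Lᵢ/10) = 90·10^(80.3/10) + 5·10^(85.7/10) + 40·10^(57.4/10) + 90·10^(90.9/10) = 1.222e+11.
L_eq = 10·log₁₀(1.222e+11/225) = 87.35 dB(A).

87 dB(A)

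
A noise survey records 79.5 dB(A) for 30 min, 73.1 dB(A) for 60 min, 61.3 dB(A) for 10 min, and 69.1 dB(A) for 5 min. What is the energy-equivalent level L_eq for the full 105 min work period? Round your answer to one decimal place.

75.8 dB(A)

Weight each interval's intensity by its duration and average over T = 105 min:
Σ tᵢ·10^(Lᵢ/10) = 30·10^(79.5/10) + 60·10^(73.1/10) + 10·10^(61.3/10) + 5·10^(69.1/10) = 3.953e+09.
L_eq = 10·log₁₀(3.953e+09/105) = 75.76 dB(A).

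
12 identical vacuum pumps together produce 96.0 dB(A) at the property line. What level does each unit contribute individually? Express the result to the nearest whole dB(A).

85 dB(A)

12 equal contributions raise the level by 10·log₁₀ 12 = 10.792 dB, so each unit alone gives 96.0 − 10.792.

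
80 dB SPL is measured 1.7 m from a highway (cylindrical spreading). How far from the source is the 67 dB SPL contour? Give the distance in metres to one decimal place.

Line-source spreading drops the level by 10·log₁₀(r₂/r₁); inverting, r₂/r₁ = 10^(ΔL/10).
r₂ = 1.7·10^((80−67)/10) = 1.7·10^(13.0/10) = 33.92 m.

33.9 m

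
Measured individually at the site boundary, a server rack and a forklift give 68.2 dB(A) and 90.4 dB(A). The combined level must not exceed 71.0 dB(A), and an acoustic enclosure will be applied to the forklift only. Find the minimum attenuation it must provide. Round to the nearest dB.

Everything except the forklift sums to 10^(68.2/10) = 6.607e+06 in linear terms, 68.20 dB(A).
To meet 71.0 dB(A) overall, the treated forklift may contribute at most 10^(71.0/10) − 6.607e+06 = 5.982e+06, i.e. 67.77 dB(A).
So the forklift must be reduced from 90.4 to 67.77 dB(A): IL = 22.63 dB.

23 dB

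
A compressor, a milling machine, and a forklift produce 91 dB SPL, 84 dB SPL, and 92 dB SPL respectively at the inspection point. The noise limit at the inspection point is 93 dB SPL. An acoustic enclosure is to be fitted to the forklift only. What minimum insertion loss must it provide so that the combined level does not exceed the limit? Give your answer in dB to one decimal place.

The untreated sources together contribute 10^(91/10) + 10^(84/10) = 1.510e+09, i.e. 91.79 dB SPL.
The limit corresponds to 10^(93/10) = 1.995e+09; subtracting the fixed part leaves 4.851e+08 for the forklift, i.e. 86.86 dB SPL.
Required insertion loss = 92 − 86.86 = 5.14 dB.

5.1 dB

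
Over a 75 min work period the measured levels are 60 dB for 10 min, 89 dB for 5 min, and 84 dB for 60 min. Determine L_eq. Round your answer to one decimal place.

84.0 dB

L_eq = 10·log₁₀[(1/T)·Σ tᵢ·10^(Lᵢ/10)] with T = 75 min.
Σ tᵢ·10^(Lᵢ/10) = 10·10^(60/10) + 5·10^(89/10) + 60·10^(84/10) = 1.905e+10.
L_eq = 10·log₁₀(1.905e+10/75) = 84.05 dB.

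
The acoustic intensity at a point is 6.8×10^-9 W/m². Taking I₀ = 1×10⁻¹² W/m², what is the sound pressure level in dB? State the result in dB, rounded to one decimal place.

I/I₀ = 6.8×10^-9/10⁻¹² = 6.8×10^3, and L = 10·log₁₀(I/I₀).
L = 10·(0.8325 + 3) = 38.33 dB.

38.3 dB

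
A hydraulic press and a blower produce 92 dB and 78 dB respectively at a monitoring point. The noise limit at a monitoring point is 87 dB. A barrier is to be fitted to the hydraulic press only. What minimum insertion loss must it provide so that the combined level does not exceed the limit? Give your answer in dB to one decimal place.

5.6 dB

Fixed contribution from the other source: Σ 10^(L/10) = 10^(78/10) = 6.310e+07 (78.00 dB).
To meet 87 dB overall, the treated hydraulic press may contribute at most 10^(87/10) − 6.310e+07 = 4.381e+08, i.e. 86.42 dB.
Required insertion loss = 92 − 86.42 = 5.58 dB.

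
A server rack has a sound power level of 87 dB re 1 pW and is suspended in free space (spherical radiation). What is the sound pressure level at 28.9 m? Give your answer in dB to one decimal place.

46.8 dB

L_p = L_w − 10·log₁₀(4π·r²) with r = 28.9 m.
4π·r² = 1.05e+04 m², 10·log₁₀ of that is 40.210 dB.
L_p = 87 − 40.210 = 46.79 dB.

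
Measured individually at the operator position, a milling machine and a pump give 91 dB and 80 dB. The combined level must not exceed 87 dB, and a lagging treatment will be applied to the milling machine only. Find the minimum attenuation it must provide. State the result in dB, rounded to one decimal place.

5.0 dB

Everything except the milling machine sums to 10^(80/10) = 1.000e+08 in linear terms, 80.00 dB.
The limit corresponds to 10^(87/10) = 5.012e+08; subtracting the fixed part leaves 4.012e+08 for the milling machine, i.e. 86.03 dB.
Required insertion loss = 91 − 86.03 = 4.97 dB.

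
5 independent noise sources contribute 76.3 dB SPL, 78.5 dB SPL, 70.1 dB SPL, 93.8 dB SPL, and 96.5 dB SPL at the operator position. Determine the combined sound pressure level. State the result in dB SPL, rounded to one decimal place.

98.4 dB SPL

For uncorrelated sources the intensities add, so convert each level to linear form, sum, and take 10·log₁₀ of the total.
Σ 10^(L/10) = 10^(76.3/10) + 10^(78.5/10) + 10^(70.1/10) + 10^(93.8/10) + 10^(96.5/10) = 6.989e+09.
L_total = 10·log₁₀(6.989e+09) = 98.44 dB SPL.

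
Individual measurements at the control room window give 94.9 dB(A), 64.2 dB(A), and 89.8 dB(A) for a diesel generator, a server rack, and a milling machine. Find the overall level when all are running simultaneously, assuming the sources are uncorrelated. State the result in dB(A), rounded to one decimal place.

For uncorrelated sources the intensities add, so convert each level to linear form, sum, and take 10·log₁₀ of the total.
Σ 10^(L/10) = 10^(94.9/10) + 10^(64.2/10) + 10^(89.8/10) = 4.048e+09.
L_total = 10·log₁₀(4.048e+09) = 96.07 dB(A).

96.1 dB(A)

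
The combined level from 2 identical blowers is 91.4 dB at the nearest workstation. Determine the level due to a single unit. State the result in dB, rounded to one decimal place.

2 equal contributions raise the level by 10·log₁₀ 2 = 3.010 dB, so each unit alone gives 91.4 − 3.010.

88.4 dB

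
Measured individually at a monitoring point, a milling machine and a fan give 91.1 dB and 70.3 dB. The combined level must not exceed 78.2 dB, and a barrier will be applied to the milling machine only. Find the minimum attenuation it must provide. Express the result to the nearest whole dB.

14 dB

The untreated sources together contribute 10^(70.3/10) = 1.072e+07, i.e. 70.30 dB.
To meet 78.2 dB overall, the treated milling machine may contribute at most 10^(78.2/10) − 1.072e+07 = 5.535e+07, i.e. 77.43 dB.
So the milling machine must be reduced from 91.1 to 77.43 dB: IL = 13.67 dB.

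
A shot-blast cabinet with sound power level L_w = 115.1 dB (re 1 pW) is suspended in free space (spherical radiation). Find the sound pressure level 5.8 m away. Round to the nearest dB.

89 dB

L_p = L_w − 10·log₁₀(4π·r²) with r = 5.8 m.
4π·r² = 422.7 m², 10·log₁₀ of that is 26.261 dB.
L_p = 115.1 − 26.261 = 88.84 dB.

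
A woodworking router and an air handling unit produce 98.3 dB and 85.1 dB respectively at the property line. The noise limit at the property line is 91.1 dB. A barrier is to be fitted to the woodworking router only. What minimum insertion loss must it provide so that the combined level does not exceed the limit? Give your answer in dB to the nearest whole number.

Everything except the woodworking router sums to 10^(85.1/10) = 3.236e+08 in linear terms, 85.10 dB.
The limit corresponds to 10^(91.1/10) = 1.288e+09; subtracting the fixed part leaves 9.647e+08 for the woodworking router, i.e. 89.84 dB.
Required insertion loss = 98.3 − 89.84 = 8.46 dB.

8 dB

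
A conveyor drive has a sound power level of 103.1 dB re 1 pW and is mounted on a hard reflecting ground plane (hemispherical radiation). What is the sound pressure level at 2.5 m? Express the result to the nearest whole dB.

87 dB

Free-field hemispherical radiation: L_p = L_w − 10·log₁₀(2π·r²), r = 2.5 m.
2π·r² = 39.27 m², 10·log₁₀ of that is 15.941 dB.
L_p = 103.1 − 15.941 = 87.16 dB.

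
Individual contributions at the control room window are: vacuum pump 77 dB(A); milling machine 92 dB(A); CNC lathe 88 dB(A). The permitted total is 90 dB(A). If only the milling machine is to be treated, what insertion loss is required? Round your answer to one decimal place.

7.0 dB

Fixed contribution from the other sources: Σ 10^(L/10) = 10^(77/10) + 10^(88/10) = 6.811e+08 (88.33 dB(A)).
The limit corresponds to 10^(90/10) = 1.000e+09; subtracting the fixed part leaves 3.189e+08 for the milling machine, i.e. 85.04 dB(A).
Required insertion loss = 92 − 85.04 = 6.96 dB.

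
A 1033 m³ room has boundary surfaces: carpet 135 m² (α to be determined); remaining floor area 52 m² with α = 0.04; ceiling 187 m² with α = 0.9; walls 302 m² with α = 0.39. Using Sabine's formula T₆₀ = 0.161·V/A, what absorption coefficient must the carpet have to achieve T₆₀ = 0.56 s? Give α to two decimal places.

0.07

From T₆₀ = 0.161·V/A, the target T₆₀ = 0.56 s needs A = 0.161·1033/0.56 = 296.99 m².
Absorption from the other surfaces = 52·0.04 + 187·0.9 + 302·0.39 = 288.16 m², so the carpet must supply 8.83 m² over 135 m².
α = 8.83/135 = 0.065.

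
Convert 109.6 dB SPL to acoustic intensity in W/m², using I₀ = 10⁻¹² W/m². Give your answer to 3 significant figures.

0.0912 W/m²

L = 10·log₁₀(I/I₀) ⇒ I = I₀·10^(L/10) = 10⁻¹² × 10^10.96.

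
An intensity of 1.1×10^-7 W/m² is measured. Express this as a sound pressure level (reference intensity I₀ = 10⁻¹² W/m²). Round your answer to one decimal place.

L = 10·log₁₀(I/I₀) = 10·log₁₀(1.1×10^-7/10⁻¹²) = 10·log₁₀(1.1×10^5).
L = 10·(0.0414 + 5) = 50.41 dB.

50.4 dB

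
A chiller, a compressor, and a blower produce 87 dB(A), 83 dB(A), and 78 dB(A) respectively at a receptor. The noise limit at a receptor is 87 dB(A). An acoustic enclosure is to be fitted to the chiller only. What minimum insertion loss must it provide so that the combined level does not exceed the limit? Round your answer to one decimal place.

Fixed contribution from the other sources: Σ 10^(L/10) = 10^(83/10) + 10^(78/10) = 2.626e+08 (84.19 dB(A)).
To meet 87 dB(A) overall, the treated chiller may contribute at most 10^(87/10) − 2.626e+08 = 2.386e+08, i.e. 83.78 dB(A).
Required insertion loss = 87 − 83.78 = 3.22 dB.

3.2 dB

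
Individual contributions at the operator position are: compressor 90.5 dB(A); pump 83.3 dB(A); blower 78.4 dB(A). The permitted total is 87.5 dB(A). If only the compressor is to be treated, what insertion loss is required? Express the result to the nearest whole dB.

Everything except the compressor sums to 10^(83.3/10) + 10^(78.4/10) = 2.830e+08 in linear terms, 84.52 dB(A).
To meet 87.5 dB(A) overall, the treated compressor may contribute at most 10^(87.5/10) − 2.830e+08 = 2.794e+08, i.e. 84.46 dB(A).
So the compressor must be reduced from 90.5 to 84.46 dB(A): IL = 6.04 dB.

6 dB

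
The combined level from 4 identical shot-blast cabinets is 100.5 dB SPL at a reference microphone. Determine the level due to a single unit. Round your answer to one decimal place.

For N identical incoherent sources L_total = L₁ + 10·log₁₀ N, so L₁ = 100.5 − 10·log₁₀(4) = 100.5 − 6.021.

94.5 dB SPL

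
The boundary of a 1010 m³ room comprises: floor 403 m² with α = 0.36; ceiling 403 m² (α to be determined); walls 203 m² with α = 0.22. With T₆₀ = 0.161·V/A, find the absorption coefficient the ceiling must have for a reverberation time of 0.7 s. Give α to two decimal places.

From T₆₀ = 0.161·V/A, the target T₆₀ = 0.7 s needs A = 0.161·1010/0.7 = 232.30 m².
Absorption from the other surfaces = 403·0.36 + 203·0.22 = 189.74 m², so the ceiling must supply 42.56 m² over 403 m².
α = 42.56/403 = 0.106.

0.11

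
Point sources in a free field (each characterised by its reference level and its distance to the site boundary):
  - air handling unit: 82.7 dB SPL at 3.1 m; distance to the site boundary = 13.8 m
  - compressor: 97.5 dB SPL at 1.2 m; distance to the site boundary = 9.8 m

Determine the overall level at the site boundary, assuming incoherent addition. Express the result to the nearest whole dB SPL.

First find each source's level at the receiver (point-source: −20·log₁₀(r/r_ref)), then combine on an intensity basis.
air handling unit: 82.7 − 20·log₁₀(13.8/3.1) = 82.7 − 12.97 = 69.73 dB SPL.
compressor: 97.5 − 20·log₁₀(9.8/1.2) = 97.5 − 18.24 = 79.26 dB SPL.
Σ 10^(L/10) = 9.371e+07 → L_total = 10·log₁₀(9.371e+07) = 79.72 dB SPL.

80 dB SPL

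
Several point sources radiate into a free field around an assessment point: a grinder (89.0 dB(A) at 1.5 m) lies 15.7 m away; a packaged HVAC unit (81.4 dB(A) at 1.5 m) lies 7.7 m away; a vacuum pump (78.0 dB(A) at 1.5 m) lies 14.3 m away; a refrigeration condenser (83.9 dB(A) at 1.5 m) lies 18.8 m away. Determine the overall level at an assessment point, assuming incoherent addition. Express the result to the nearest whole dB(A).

First find each source's level at the receiver (point-source: −20·log₁₀(r/r_ref)), then combine on an intensity basis.
grinder: 89.0 − 20·log₁₀(15.7/1.5) = 89.0 − 20.40 = 68.60 dB(A).
packaged HVAC unit: 81.4 − 20·log₁₀(7.7/1.5) = 81.4 − 14.21 = 67.19 dB(A).
vacuum pump: 78.0 − 20·log₁₀(14.3/1.5) = 78.0 − 19.58 = 58.42 dB(A).
refrigeration condenser: 83.9 − 20·log₁₀(18.8/1.5) = 83.9 − 21.96 = 61.94 dB(A).
Σ 10^(L/10) = 1.475e+07 → L_total = 10·log₁₀(1.475e+07) = 71.69 dB(A).

72 dB(A)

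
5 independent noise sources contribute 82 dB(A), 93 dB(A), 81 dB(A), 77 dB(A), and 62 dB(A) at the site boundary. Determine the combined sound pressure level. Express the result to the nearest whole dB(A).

94 dB(A)

Incoherent sources combine by intensity addition: L_total = 10·log₁₀(Σ 10^(L_i/10)).
Σ 10^(L/10) = 10^(82/10) + 10^(93/10) + 10^(81/10) + 10^(77/10) + 10^(62/10) = 2.331e+09.
L_total = 10·log₁₀(2.331e+09) = 93.68 dB(A).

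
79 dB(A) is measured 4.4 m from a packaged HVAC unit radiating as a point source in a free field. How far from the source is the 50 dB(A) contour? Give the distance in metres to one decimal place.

For a point source L₁ − L₂ = 20·log₁₀(r₂/r₁), so r₂ = r₁·10^((L₁−L₂)/20).
r₂ = 4.4·10^((79−50)/20) = 4.4·10^(29.0/20) = 124.01 m.

124.0 m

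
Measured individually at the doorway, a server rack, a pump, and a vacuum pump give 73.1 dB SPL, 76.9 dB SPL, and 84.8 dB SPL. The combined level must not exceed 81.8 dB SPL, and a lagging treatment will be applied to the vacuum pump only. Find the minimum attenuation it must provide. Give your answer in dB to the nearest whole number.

6 dB

The untreated sources together contribute 10^(73.1/10) + 10^(76.9/10) = 6.940e+07, i.e. 78.41 dB SPL.
The limit corresponds to 10^(81.8/10) = 1.514e+08; subtracting the fixed part leaves 8.196e+07 for the vacuum pump, i.e. 79.14 dB SPL.
Required insertion loss = 84.8 − 79.14 = 5.66 dB.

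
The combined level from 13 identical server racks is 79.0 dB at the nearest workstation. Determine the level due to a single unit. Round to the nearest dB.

68 dB

Dividing the total intensity by 13 lowers the level by 10·log₁₀ 13 = 11.139 dB: L₁ = 79.0 − 11.139.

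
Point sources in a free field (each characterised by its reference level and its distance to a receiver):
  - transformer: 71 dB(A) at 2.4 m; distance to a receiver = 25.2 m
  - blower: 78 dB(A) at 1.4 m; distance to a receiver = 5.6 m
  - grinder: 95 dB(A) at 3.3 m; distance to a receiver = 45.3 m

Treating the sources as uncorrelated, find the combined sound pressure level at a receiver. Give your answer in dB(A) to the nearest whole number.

73 dB(A)

First find each source's level at the receiver (point-source: −20·log₁₀(r/r_ref)), then combine on an intensity basis.
transformer: 71 − 20·log₁₀(25.2/2.4) = 71 − 20.42 = 50.58 dB(A).
blower: 78 − 20·log₁₀(5.6/1.4) = 78 − 12.04 = 65.96 dB(A).
grinder: 95 − 20·log₁₀(45.3/3.3) = 95 − 22.75 = 72.25 dB(A).
Σ 10^(L/10) = 2.084e+07 → L_total = 10·log₁₀(2.084e+07) = 73.19 dB(A).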